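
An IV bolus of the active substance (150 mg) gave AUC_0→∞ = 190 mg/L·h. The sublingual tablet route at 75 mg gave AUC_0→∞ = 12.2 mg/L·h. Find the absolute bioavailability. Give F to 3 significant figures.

F = (AUC_ev / D_ev) / (AUC_iv / D_iv)
  = (12.2/75) / (190/150)
  = 0.162667 / 1.26667 = 0.1284

F = 0.128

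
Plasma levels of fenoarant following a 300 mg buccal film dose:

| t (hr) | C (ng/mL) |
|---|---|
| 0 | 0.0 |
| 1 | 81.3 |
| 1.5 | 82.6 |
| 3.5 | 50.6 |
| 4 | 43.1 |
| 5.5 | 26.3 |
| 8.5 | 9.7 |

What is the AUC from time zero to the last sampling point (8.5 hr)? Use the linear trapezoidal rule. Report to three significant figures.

AUC = 344 ng/mL·hr

Trapezoidal AUC_0→8.5:
  [0→1]: (0.0+81.3)/2 × 1 = 40.65
  [1→1.5]: (81.3+82.6)/2 × 0.5 = 40.975
  [1.5→3.5]: (82.6+50.6)/2 × 2 = 133.2
  [3.5→4]: (50.6+43.1)/2 × 0.5 = 23.425
  [4→5.5]: (43.1+26.3)/2 × 1.5 = 52.05
  [5.5→8.5]: (26.3+9.7)/2 × 3 = 54.0
  Sum = 344.3 ng/mL·hr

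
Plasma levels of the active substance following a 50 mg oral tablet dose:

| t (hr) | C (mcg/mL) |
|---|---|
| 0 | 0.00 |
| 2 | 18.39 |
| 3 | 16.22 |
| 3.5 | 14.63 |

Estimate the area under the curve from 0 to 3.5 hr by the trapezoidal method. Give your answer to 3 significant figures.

Trapezoidal AUC_0→3.5:
  [0→2]: (0.00+18.39)/2 × 2 = 18.39
  [2→3]: (18.39+16.22)/2 × 1 = 17.305
  [3→3.5]: (16.22+14.63)/2 × 0.5 = 7.7125
  Sum = 43.4075 mcg/mL·hr

AUC = 43.4 mcg/mL·hr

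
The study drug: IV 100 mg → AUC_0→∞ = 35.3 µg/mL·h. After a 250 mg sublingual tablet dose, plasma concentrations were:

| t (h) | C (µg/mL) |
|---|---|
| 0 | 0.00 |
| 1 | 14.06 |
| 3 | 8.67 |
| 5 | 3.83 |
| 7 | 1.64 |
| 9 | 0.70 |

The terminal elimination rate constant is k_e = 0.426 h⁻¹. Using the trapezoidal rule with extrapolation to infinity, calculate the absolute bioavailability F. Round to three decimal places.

Trapezoidal AUC_0→9 (sublingual tablet):
  [0→1]: (0.00+14.06)/2 × 1 = 7.03
  [1→3]: (14.06+8.67)/2 × 2 = 22.73
  [3→5]: (8.67+3.83)/2 × 2 = 12.5
  [5→7]: (3.83+1.64)/2 × 2 = 5.47
  [7→9]: (1.64+0.70)/2 × 2 = 2.34
  Sum = 50.07 µg/mL·h
Tail: C_last/k_e = 0.70/0.426 = 1.643
AUC_0→∞ (sublingual tablet) = 50.07 + 1.643 = 51.713 µg/mL·h
F = (AUC_ev/D_ev)/(AUC_iv/D_iv) = (51.713/250)/(35.3/100) = 0.206852/0.353 = 0.5860

F = 0.586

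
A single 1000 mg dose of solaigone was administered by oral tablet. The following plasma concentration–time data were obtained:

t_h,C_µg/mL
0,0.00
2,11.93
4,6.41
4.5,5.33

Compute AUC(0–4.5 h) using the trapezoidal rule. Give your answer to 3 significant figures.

Trapezoidal AUC_0→4.5:
  [0→2]: (0.00+11.93)/2 × 2 = 11.93
  [2→4]: (11.93+6.41)/2 × 2 = 18.34
  [4→4.5]: (6.41+5.33)/2 × 0.5 = 2.935
  Sum = 33.205 µg/mL·h

AUC = 33.2 µg/mL·h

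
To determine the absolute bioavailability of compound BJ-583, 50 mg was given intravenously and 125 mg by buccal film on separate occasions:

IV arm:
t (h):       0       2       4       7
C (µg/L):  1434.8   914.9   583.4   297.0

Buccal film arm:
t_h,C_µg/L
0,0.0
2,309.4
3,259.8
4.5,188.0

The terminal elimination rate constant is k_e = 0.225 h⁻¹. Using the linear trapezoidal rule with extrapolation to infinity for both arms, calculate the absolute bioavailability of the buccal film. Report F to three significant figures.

F = 0.109

Trapezoidal AUC_0→7 (IV):
  [0→2]: (1434.8+914.9)/2 × 2 = 2349.7
  [2→4]: (914.9+583.4)/2 × 2 = 1498.3
  [4→7]: (583.4+297.0)/2 × 3 = 1320.6
  Sum = 5168.6 µg/L·h
IV tail: 297.0/0.225 = 1320.000; AUC_iv,0→∞ = 5168.6 + 1320.000 = 6488.6 µg/L·h
Trapezoidal AUC_0→4.5 (buccal film):
  [0→2]: (0.0+309.4)/2 × 2 = 309.4
  [2→3]: (309.4+259.8)/2 × 1 = 284.6
  [3→4.5]: (259.8+188.0)/2 × 1.5 = 335.85
  Sum = 929.85 µg/L·h
buccal film tail: 188.0/0.225 = 835.556; AUC_ev,0→∞ = 929.85 + 835.556 = 1765.406 µg/L·h
F = (AUC_ev/D_ev)/(AUC_iv/D_iv) = (1765.406/125)/(6488.6/50) = 14.123248/129.772 = 0.1088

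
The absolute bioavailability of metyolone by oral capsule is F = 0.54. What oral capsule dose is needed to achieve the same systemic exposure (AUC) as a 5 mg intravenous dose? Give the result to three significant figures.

For equal systemic exposure: F × D_ev = D_iv
D_ev = D_iv / F = 5 / 0.54 = 9.25926 mg

D_oral = 9.26 mg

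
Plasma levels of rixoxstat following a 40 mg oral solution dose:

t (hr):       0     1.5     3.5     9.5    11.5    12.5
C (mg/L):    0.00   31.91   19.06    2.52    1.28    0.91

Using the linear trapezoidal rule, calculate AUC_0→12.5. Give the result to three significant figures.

AUC = 145 mg/L·hr

Trapezoidal AUC_0→12.5:
  [0→1.5]: (0.00+31.91)/2 × 1.5 = 23.9325
  [1.5→3.5]: (31.91+19.06)/2 × 2 = 50.97
  [3.5→9.5]: (19.06+2.52)/2 × 6 = 64.74
  [9.5→11.5]: (2.52+1.28)/2 × 2 = 3.8
  [11.5→12.5]: (1.28+0.91)/2 × 1 = 1.095
  Sum = 144.5375 mg/L·hr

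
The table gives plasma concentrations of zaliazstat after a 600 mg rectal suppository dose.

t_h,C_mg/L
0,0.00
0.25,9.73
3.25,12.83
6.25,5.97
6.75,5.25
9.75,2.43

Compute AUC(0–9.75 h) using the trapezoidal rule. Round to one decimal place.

Trapezoidal AUC_0→9.75:
  [0→0.25]: (0.00+9.73)/2 × 0.25 = 1.21625
  [0.25→3.25]: (9.73+12.83)/2 × 3 = 33.84
  [3.25→6.25]: (12.83+5.97)/2 × 3 = 28.2
  [6.25→6.75]: (5.97+5.25)/2 × 0.5 = 2.805
  [6.75→9.75]: (5.25+2.43)/2 × 3 = 11.52
  Sum = 77.58125 mg/L·h

AUC = 77.6 mg/L·h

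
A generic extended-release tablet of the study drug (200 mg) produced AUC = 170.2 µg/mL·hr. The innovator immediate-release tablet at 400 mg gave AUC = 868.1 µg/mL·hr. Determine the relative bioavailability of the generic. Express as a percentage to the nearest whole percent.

F_rel = 39%

F_rel = (AUC_test/D_test) / (AUC_ref/D_ref)
      = (170.2/200) / (868.1/400)
      = 0.851 / 2.17025 = 0.3921 = 39.21%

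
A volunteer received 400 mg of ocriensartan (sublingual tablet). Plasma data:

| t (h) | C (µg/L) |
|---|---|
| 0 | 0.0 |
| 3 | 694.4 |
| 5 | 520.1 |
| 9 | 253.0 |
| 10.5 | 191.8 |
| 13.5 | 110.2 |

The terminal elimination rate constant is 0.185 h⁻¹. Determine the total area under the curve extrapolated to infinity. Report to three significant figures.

Trapezoidal AUC_0→13.5:
  [0→3]: (0.0+694.4)/2 × 3 = 1041.6
  [3→5]: (694.4+520.1)/2 × 2 = 1214.5
  [5→9]: (520.1+253.0)/2 × 4 = 1546.2
  [9→10.5]: (253.0+191.8)/2 × 1.5 = 333.6
  [10.5→13.5]: (191.8+110.2)/2 × 3 = 453.0
  Sum = 4588.9 µg/L·h
Extrapolated tail: C_last / k_e = 110.2 / 0.185 = 595.676
AUC_0→∞ = 4588.9 + 595.676 = 5184.576 µg/L·h

AUC = 5180 µg/L·h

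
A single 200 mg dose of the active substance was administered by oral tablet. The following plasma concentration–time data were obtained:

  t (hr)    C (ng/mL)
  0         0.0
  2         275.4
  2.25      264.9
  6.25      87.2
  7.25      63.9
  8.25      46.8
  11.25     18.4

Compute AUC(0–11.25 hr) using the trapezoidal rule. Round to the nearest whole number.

AUC = 1276 ng/mL·hr

Trapezoidal AUC_0→11.25:
  [0→2]: (0.0+275.4)/2 × 2 = 275.4
  [2→2.25]: (275.4+264.9)/2 × 0.25 = 67.5375
  [2.25→6.25]: (264.9+87.2)/2 × 4 = 704.2
  [6.25→7.25]: (87.2+63.9)/2 × 1 = 75.55
  [7.25→8.25]: (63.9+46.8)/2 × 1 = 55.35
  [8.25→11.25]: (46.8+18.4)/2 × 3 = 97.8
  Sum = 1275.8375 ng/mL·hr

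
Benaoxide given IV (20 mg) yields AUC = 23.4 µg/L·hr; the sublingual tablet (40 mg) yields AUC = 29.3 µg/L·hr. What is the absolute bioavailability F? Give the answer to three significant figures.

F = 0.626

F = (AUC_ev / D_ev) / (AUC_iv / D_iv)
  = (29.3/40) / (23.4/20)
  = 0.7325 / 1.17 = 0.6261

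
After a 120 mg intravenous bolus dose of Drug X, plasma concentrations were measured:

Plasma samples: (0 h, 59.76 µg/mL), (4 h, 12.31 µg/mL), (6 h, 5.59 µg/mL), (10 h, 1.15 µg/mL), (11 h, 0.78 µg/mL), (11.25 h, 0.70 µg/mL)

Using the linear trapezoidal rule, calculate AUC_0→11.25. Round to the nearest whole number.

AUC = 177 µg/mL·h

Trapezoidal AUC_0→11.25:
  [0→4]: (59.76+12.31)/2 × 4 = 144.14
  [4→6]: (12.31+5.59)/2 × 2 = 17.9
  [6→10]: (5.59+1.15)/2 × 4 = 13.48
  [10→11]: (1.15+0.78)/2 × 1 = 0.965
  [11→11.25]: (0.78+0.70)/2 × 0.25 = 0.185
  Sum = 176.67 µg/mL·h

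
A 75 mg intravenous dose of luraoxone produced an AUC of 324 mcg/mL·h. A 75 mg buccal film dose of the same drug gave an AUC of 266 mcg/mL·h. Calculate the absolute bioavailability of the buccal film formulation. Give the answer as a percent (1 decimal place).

F = (AUC_ev / D_ev) / (AUC_iv / D_iv)
  = (266/75) / (324/75)
  = 3.54667 / 4.32 = 0.8210
  = 82.10%

F = 82.1%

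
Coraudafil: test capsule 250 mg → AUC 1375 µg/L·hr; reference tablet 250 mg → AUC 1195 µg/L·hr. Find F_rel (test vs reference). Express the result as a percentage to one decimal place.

F_rel = (AUC_test/D_test) / (AUC_ref/D_ref)
      = (1375/250) / (1195/250)
      = 5.5 / 4.78 = 1.1506 = 115.06%

F_rel = 115.1%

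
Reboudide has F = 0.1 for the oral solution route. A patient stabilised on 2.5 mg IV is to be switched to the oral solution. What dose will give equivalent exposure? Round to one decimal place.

D_oral = 25.0 mg

For equal systemic exposure: F × D_ev = D_iv
D_ev = D_iv / F = 2.5 / 0.1 = 25 mg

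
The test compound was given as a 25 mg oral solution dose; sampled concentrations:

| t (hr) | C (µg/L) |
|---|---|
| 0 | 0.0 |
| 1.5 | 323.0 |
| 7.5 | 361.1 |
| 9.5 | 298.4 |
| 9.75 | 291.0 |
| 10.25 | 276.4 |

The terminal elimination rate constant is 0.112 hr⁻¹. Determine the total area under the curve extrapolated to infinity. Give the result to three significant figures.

AUC = 5640 µg/L·hr

Trapezoidal AUC_0→10.25:
  [0→1.5]: (0.0+323.0)/2 × 1.5 = 242.25
  [1.5→7.5]: (323.0+361.1)/2 × 6 = 2052.3
  [7.5→9.5]: (361.1+298.4)/2 × 2 = 659.5
  [9.5→9.75]: (298.4+291.0)/2 × 0.25 = 73.675
  [9.75→10.25]: (291.0+276.4)/2 × 0.5 = 141.85
  Sum = 3169.575 µg/L·hr
Extrapolated tail: C_last / k_e = 276.4 / 0.112 = 2467.857
AUC_0→∞ = 3169.575 + 2467.857 = 5637.432 µg/L·hr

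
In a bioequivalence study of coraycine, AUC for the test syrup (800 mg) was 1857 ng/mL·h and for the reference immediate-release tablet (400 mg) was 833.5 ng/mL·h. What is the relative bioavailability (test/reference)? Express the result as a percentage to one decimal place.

F_rel = (AUC_test/D_test) / (AUC_ref/D_ref)
      = (1857/800) / (833.5/400)
      = 2.32125 / 2.08375 = 1.1140 = 111.40%

F_rel = 111.4%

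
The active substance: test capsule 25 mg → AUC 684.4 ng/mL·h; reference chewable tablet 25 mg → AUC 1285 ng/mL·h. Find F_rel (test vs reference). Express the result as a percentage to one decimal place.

F_rel = (AUC_test/D_test) / (AUC_ref/D_ref)
      = (684.4/25) / (1285/25)
      = 27.376 / 51.4 = 0.5326 = 53.26%

F_rel = 53.3%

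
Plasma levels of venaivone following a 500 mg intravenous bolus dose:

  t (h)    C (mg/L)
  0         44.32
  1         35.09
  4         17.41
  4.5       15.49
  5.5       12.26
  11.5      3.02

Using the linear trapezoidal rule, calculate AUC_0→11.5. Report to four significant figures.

AUC = 186.4 mg/L·h

Trapezoidal AUC_0→11.5:
  [0→1]: (44.32+35.09)/2 × 1 = 39.705
  [1→4]: (35.09+17.41)/2 × 3 = 78.75
  [4→4.5]: (17.41+15.49)/2 × 0.5 = 8.225
  [4.5→5.5]: (15.49+12.26)/2 × 1 = 13.875
  [5.5→11.5]: (12.26+3.02)/2 × 6 = 45.84
  Sum = 186.395 mg/L·h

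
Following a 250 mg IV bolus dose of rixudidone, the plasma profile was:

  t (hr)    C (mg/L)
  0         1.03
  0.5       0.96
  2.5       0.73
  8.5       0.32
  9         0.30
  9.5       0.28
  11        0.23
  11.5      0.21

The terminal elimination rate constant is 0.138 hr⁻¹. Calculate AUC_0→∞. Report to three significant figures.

AUC = 7.65 mg/L·hr

Trapezoidal AUC_0→11.5:
  [0→0.5]: (1.03+0.96)/2 × 0.5 = 0.4975
  [0.5→2.5]: (0.96+0.73)/2 × 2 = 1.69
  [2.5→8.5]: (0.73+0.32)/2 × 6 = 3.15
  [8.5→9]: (0.32+0.30)/2 × 0.5 = 0.155
  [9→9.5]: (0.30+0.28)/2 × 0.5 = 0.145
  [9.5→11]: (0.28+0.23)/2 × 1.5 = 0.3825
  [11→11.5]: (0.23+0.21)/2 × 0.5 = 0.11
  Sum = 6.13 mg/L·hr
Extrapolated tail: C_last / k_e = 0.21 / 0.138 = 1.522
AUC_0→∞ = 6.13 + 1.522 = 7.652 mg/L·hr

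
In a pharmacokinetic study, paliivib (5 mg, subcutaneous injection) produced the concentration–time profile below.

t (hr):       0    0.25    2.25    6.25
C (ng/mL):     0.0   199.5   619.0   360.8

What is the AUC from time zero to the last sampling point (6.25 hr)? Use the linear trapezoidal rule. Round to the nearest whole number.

Trapezoidal AUC_0→6.25:
  [0→0.25]: (0.0+199.5)/2 × 0.25 = 24.9375
  [0.25→2.25]: (199.5+619.0)/2 × 2 = 818.5
  [2.25→6.25]: (619.0+360.8)/2 × 4 = 1959.6
  Sum = 2803.0375 ng/mL·hr

AUC = 2803 ng/mL·hr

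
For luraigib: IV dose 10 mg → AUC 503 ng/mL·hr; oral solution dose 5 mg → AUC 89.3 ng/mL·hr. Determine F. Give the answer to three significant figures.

F = (AUC_ev / D_ev) / (AUC_iv / D_iv)
  = (89.3/5) / (503/10)
  = 17.86 / 50.3 = 0.3551

F = 0.355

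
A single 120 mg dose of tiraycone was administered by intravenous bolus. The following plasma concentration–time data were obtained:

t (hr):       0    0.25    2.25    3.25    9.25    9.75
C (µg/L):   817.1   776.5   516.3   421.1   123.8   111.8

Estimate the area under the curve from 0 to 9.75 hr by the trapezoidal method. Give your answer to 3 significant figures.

AUC = 3650 µg/L·hr

Trapezoidal AUC_0→9.75:
  [0→0.25]: (817.1+776.5)/2 × 0.25 = 199.2
  [0.25→2.25]: (776.5+516.3)/2 × 2 = 1292.8
  [2.25→3.25]: (516.3+421.1)/2 × 1 = 468.7
  [3.25→9.25]: (421.1+123.8)/2 × 6 = 1634.7
  [9.25→9.75]: (123.8+111.8)/2 × 0.5 = 58.9
  Sum = 3654.3 µg/L·hr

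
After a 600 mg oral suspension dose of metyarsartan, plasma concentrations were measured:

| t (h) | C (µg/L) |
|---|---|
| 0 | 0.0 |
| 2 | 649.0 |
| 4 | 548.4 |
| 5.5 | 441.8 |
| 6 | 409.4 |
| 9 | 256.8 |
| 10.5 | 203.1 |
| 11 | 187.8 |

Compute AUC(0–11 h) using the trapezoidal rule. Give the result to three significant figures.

Trapezoidal AUC_0→11:
  [0→2]: (0.0+649.0)/2 × 2 = 649.0
  [2→4]: (649.0+548.4)/2 × 2 = 1197.4
  [4→5.5]: (548.4+441.8)/2 × 1.5 = 742.65
  [5.5→6]: (441.8+409.4)/2 × 0.5 = 212.8
  [6→9]: (409.4+256.8)/2 × 3 = 999.3
  [9→10.5]: (256.8+203.1)/2 × 1.5 = 344.925
  [10.5→11]: (203.1+187.8)/2 × 0.5 = 97.725
  Sum = 4243.8 µg/L·h

AUC = 4240 µg/L·h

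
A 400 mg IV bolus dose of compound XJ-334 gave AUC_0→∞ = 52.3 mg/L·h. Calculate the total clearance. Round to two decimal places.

CL = 7.65 L/h

CL = Dose_iv / AUC_0→∞
   = 400 / 52.3 = 7.64818 L/h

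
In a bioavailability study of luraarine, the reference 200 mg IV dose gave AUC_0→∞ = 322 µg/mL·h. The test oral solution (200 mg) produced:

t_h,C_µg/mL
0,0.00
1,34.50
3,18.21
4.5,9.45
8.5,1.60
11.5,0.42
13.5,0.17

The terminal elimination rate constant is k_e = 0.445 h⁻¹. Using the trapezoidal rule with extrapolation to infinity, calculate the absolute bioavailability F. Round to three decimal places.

Trapezoidal AUC_0→13.5 (oral solution):
  [0→1]: (0.00+34.50)/2 × 1 = 17.25
  [1→3]: (34.50+18.21)/2 × 2 = 52.71
  [3→4.5]: (18.21+9.45)/2 × 1.5 = 20.745
  [4.5→8.5]: (9.45+1.60)/2 × 4 = 22.1
  [8.5→11.5]: (1.60+0.42)/2 × 3 = 3.03
  [11.5→13.5]: (0.42+0.17)/2 × 2 = 0.59
  Sum = 116.425 µg/mL·h
Tail: C_last/k_e = 0.17/0.445 = 0.382
AUC_0→∞ (oral solution) = 116.425 + 0.382 = 116.807 µg/mL·h
F = (AUC_ev/D_ev)/(AUC_iv/D_iv) = (116.807/200)/(322/200) = 0.584035/1.61 = 0.3628

F = 0.363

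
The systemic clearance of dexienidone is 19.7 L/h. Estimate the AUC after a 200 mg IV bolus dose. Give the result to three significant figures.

AUC_0→∞ = Dose_iv / CL
        = 200 / 19.7 = 10.1523 mg/L·h

AUC = 10.2 mg/L·h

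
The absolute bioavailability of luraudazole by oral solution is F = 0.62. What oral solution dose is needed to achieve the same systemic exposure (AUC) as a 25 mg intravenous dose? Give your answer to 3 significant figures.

For equal systemic exposure: F × D_ev = D_iv
D_ev = D_iv / F = 25 / 0.62 = 40.3226 mg

D_oral = 40.3 mg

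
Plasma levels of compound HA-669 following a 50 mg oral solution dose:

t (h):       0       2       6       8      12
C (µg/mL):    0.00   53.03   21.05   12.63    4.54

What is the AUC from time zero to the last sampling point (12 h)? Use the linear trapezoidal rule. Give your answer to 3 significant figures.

AUC = 269 µg/mL·h

Trapezoidal AUC_0→12:
  [0→2]: (0.00+53.03)/2 × 2 = 53.03
  [2→6]: (53.03+21.05)/2 × 4 = 148.16
  [6→8]: (21.05+12.63)/2 × 2 = 33.68
  [8→12]: (12.63+4.54)/2 × 4 = 34.34
  Sum = 269.21 µg/mL·h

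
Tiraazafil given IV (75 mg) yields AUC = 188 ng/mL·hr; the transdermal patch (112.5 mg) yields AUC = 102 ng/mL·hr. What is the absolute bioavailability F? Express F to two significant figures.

F = 0.36

F = (AUC_ev / D_ev) / (AUC_iv / D_iv)
  = (102/112.5) / (188/75)
  = 0.906667 / 2.50667 = 0.3617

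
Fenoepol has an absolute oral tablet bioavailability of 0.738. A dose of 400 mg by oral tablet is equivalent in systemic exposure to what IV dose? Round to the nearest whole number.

Systemic exposure from an extravascular dose = F × D_ev, so the equivalent IV dose is F × D_ev.
D_iv = F × D_ev = 0.738 × 400 = 295.2 mg

D_iv = 295 mg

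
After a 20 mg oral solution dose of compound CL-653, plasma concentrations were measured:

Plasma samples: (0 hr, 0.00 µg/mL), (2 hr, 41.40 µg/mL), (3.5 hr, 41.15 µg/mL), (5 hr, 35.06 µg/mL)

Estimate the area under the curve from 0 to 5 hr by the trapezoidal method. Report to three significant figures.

Trapezoidal AUC_0→5:
  [0→2]: (0.00+41.40)/2 × 2 = 41.4
  [2→3.5]: (41.40+41.15)/2 × 1.5 = 61.9125
  [3.5→5]: (41.15+35.06)/2 × 1.5 = 57.1575
  Sum = 160.47 µg/mL·hr

AUC = 160 µg/mL·hr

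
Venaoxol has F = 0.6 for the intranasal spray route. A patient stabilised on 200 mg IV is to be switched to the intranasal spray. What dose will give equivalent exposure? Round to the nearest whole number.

D_intranasal = 333 mg

For equal systemic exposure: F × D_ev = D_iv
D_ev = D_iv / F = 200 / 0.6 = 333.333 mg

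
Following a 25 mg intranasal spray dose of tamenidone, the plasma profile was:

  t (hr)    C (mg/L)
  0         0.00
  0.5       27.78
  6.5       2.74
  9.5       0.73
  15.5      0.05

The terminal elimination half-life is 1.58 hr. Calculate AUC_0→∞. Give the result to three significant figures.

Trapezoidal AUC_0→15.5:
  [0→0.5]: (0.00+27.78)/2 × 0.5 = 6.945
  [0.5→6.5]: (27.78+2.74)/2 × 6 = 91.56
  [6.5→9.5]: (2.74+0.73)/2 × 3 = 5.205
  [9.5→15.5]: (0.73+0.05)/2 × 6 = 2.34
  Sum = 106.05 mg/L·hr
k_e = ln2 / t½ = 0.693147 / 1.58 = 0.4387 hr^-1
Extrapolated tail: C_last / k_e = 0.05 / 0.4387 = 0.114
AUC_0→∞ = 106.05 + 0.114 = 106.164 mg/L·hr

AUC = 106 mg/L·hr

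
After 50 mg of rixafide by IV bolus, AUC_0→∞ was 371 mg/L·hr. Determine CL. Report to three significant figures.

CL = Dose_iv / AUC_0→∞
   = 50 / 371 = 0.134771 L/hr

CL = 0.135 L/hr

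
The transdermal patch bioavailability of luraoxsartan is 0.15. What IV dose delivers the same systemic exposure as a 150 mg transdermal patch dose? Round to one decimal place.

D_iv = 22.5 mg

Systemic exposure from an extravascular dose = F × D_ev, so the equivalent IV dose is F × D_ev.
D_iv = F × D_ev = 0.15 × 150 = 22.5 mg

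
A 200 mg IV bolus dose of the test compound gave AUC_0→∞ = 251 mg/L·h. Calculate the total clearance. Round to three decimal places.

CL = 0.797 L/h

CL = Dose_iv / AUC_0→∞
   = 200 / 251 = 0.796813 L/h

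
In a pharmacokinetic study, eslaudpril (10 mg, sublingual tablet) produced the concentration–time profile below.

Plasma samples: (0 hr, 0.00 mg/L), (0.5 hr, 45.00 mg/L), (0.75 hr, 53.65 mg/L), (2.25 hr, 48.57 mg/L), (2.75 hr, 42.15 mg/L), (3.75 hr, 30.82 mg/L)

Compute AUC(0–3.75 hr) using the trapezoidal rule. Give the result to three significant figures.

AUC = 159 mg/L·hr

Trapezoidal AUC_0→3.75:
  [0→0.5]: (0.00+45.00)/2 × 0.5 = 11.25
  [0.5→0.75]: (45.00+53.65)/2 × 0.25 = 12.33125
  [0.75→2.25]: (53.65+48.57)/2 × 1.5 = 76.665
  [2.25→2.75]: (48.57+42.15)/2 × 0.5 = 22.68
  [2.75→3.75]: (42.15+30.82)/2 × 1 = 36.485
  Sum = 159.41125 mg/L·hr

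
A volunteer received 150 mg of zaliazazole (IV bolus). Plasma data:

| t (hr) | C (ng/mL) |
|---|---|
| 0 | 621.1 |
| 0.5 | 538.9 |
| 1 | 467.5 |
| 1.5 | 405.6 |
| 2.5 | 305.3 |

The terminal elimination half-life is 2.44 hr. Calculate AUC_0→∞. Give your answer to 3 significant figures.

AUC = 2190 ng/mL·hr

Trapezoidal AUC_0→2.5:
  [0→0.5]: (621.1+538.9)/2 × 0.5 = 290.0
  [0.5→1]: (538.9+467.5)/2 × 0.5 = 251.6
  [1→1.5]: (467.5+405.6)/2 × 0.5 = 218.275
  [1.5→2.5]: (405.6+305.3)/2 × 1 = 355.45
  Sum = 1115.325 ng/mL·hr
k_e = ln2 / t½ = 0.693147 / 2.44 = 0.2841 hr^-1
Extrapolated tail: C_last / k_e = 305.3 / 0.2841 = 1074.622
AUC_0→∞ = 1115.325 + 1074.622 = 2189.947 ng/mL·hr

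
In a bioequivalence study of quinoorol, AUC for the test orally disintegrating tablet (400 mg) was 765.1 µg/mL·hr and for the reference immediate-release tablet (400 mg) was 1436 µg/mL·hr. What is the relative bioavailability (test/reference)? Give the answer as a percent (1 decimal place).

F_rel = (AUC_test/D_test) / (AUC_ref/D_ref)
      = (765.1/400) / (1436/400)
      = 1.91275 / 3.59 = 0.5328 = 53.28%

F_rel = 53.3%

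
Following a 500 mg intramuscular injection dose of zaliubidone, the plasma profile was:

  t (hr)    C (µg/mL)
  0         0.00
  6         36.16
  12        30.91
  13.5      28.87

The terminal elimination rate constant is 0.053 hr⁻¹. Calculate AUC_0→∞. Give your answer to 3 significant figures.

Trapezoidal AUC_0→13.5:
  [0→6]: (0.00+36.16)/2 × 6 = 108.48
  [6→12]: (36.16+30.91)/2 × 6 = 201.21
  [12→13.5]: (30.91+28.87)/2 × 1.5 = 44.835
  Sum = 354.525 µg/mL·hr
Extrapolated tail: C_last / k_e = 28.87 / 0.053 = 544.717
AUC_0→∞ = 354.525 + 544.717 = 899.242 µg/mL·hr

AUC = 899 µg/mL·hr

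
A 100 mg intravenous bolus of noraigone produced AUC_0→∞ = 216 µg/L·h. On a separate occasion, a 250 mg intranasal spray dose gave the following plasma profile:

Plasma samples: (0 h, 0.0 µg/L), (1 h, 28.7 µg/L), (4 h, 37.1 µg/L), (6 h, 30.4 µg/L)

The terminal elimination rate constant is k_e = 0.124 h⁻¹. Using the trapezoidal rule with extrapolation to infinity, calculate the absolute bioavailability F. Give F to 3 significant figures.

Trapezoidal AUC_0→6 (intranasal spray):
  [0→1]: (0.0+28.7)/2 × 1 = 14.35
  [1→4]: (28.7+37.1)/2 × 3 = 98.7
  [4→6]: (37.1+30.4)/2 × 2 = 67.5
  Sum = 180.55 µg/L·h
Tail: C_last/k_e = 30.4/0.124 = 245.161
AUC_0→∞ (intranasal spray) = 180.55 + 245.161 = 425.711 µg/L·h
F = (AUC_ev/D_ev)/(AUC_iv/D_iv) = (425.711/250)/(216/100) = 1.702844/2.16 = 0.7884

F = 0.788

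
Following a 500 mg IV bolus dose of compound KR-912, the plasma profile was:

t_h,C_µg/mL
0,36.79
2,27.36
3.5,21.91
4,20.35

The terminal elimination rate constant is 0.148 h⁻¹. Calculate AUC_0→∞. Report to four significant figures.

Trapezoidal AUC_0→4:
  [0→2]: (36.79+27.36)/2 × 2 = 64.15
  [2→3.5]: (27.36+21.91)/2 × 1.5 = 36.9525
  [3.5→4]: (21.91+20.35)/2 × 0.5 = 10.565
  Sum = 111.6675 µg/mL·h
Extrapolated tail: C_last / k_e = 20.35 / 0.148 = 137.500
AUC_0→∞ = 111.6675 + 137.500 = 249.1675 µg/mL·h

AUC = 249.2 µg/mL·h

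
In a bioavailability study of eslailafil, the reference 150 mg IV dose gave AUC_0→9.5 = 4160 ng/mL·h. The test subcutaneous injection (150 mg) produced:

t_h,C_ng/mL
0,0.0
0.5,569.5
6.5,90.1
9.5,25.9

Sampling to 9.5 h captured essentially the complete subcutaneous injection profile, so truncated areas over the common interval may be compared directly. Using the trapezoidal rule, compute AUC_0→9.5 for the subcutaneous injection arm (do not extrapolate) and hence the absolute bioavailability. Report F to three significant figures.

Trapezoidal AUC_0→9.5 (subcutaneous injection):
  [0→0.5]: (0.0+569.5)/2 × 0.5 = 142.375
  [0.5→6.5]: (569.5+90.1)/2 × 6 = 1978.8
  [6.5→9.5]: (90.1+25.9)/2 × 3 = 174.0
  Sum = 2295.175 ng/mL·h
F = (AUC_ev/D_ev)/(AUC_iv/D_iv) = (2295.175/150)/(4160/150) = 15.3012/27.7333 = 0.5517

F = 0.552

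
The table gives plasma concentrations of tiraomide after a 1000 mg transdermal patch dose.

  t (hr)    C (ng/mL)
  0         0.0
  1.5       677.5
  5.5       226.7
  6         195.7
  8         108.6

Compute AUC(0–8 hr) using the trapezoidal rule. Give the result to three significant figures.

Trapezoidal AUC_0→8:
  [0→1.5]: (0.0+677.5)/2 × 1.5 = 508.125
  [1.5→5.5]: (677.5+226.7)/2 × 4 = 1808.4
  [5.5→6]: (226.7+195.7)/2 × 0.5 = 105.6
  [6→8]: (195.7+108.6)/2 × 2 = 304.3
  Sum = 2726.425 ng/mL·hr

AUC = 2730 ng/mL·hr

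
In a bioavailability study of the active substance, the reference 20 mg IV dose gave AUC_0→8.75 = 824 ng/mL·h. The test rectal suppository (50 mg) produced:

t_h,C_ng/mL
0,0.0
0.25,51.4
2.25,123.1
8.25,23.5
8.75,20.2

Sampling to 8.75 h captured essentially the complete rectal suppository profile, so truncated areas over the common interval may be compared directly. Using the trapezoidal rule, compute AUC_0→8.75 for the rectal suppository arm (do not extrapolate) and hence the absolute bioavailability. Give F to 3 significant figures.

Trapezoidal AUC_0→8.75 (rectal suppository):
  [0→0.25]: (0.0+51.4)/2 × 0.25 = 6.425
  [0.25→2.25]: (51.4+123.1)/2 × 2 = 174.5
  [2.25→8.25]: (123.1+23.5)/2 × 6 = 439.8
  [8.25→8.75]: (23.5+20.2)/2 × 0.5 = 10.925
  Sum = 631.65 ng/mL·h
F = (AUC_ev/D_ev)/(AUC_iv/D_iv) = (631.65/50)/(824/20) = 12.633/41.2 = 0.3066

F = 0.307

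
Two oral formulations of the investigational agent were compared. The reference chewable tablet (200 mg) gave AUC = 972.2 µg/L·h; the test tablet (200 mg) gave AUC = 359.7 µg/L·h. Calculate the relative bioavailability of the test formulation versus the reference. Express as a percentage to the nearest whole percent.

F_rel = 37%

F_rel = (AUC_test/D_test) / (AUC_ref/D_ref)
      = (359.7/200) / (972.2/200)
      = 1.7985 / 4.861 = 0.3700 = 37.00%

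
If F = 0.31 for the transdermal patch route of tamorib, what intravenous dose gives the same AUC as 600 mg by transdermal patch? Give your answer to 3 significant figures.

Systemic exposure from an extravascular dose = F × D_ev, so the equivalent IV dose is F × D_ev.
D_iv = F × D_ev = 0.31 × 600 = 186 mg

D_iv = 186 mg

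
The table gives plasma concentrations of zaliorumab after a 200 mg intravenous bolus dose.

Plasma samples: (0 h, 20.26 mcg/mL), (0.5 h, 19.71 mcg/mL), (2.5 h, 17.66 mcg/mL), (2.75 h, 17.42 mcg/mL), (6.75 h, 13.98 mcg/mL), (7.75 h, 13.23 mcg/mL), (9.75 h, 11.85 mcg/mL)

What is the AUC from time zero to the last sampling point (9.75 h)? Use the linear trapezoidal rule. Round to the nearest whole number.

Trapezoidal AUC_0→9.75:
  [0→0.5]: (20.26+19.71)/2 × 0.5 = 9.9925
  [0.5→2.5]: (19.71+17.66)/2 × 2 = 37.37
  [2.5→2.75]: (17.66+17.42)/2 × 0.25 = 4.385
  [2.75→6.75]: (17.42+13.98)/2 × 4 = 62.8
  [6.75→7.75]: (13.98+13.23)/2 × 1 = 13.605
  [7.75→9.75]: (13.23+11.85)/2 × 2 = 25.08
  Sum = 153.2325 mcg/mL·h

AUC = 153 mcg/mL·h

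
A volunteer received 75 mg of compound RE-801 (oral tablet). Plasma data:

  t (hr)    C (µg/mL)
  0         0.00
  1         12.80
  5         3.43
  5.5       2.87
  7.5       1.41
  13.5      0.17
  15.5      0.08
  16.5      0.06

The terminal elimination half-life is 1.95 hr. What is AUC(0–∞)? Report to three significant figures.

AUC = 49.9 µg/mL·hr

Trapezoidal AUC_0→16.5:
  [0→1]: (0.00+12.80)/2 × 1 = 6.4
  [1→5]: (12.80+3.43)/2 × 4 = 32.46
  [5→5.5]: (3.43+2.87)/2 × 0.5 = 1.575
  [5.5→7.5]: (2.87+1.41)/2 × 2 = 4.28
  [7.5→13.5]: (1.41+0.17)/2 × 6 = 4.74
  [13.5→15.5]: (0.17+0.08)/2 × 2 = 0.25
  [15.5→16.5]: (0.08+0.06)/2 × 1 = 0.07
  Sum = 49.775 µg/mL·hr
k_e = ln2 / t½ = 0.693147 / 1.95 = 0.3555 hr^-1
Extrapolated tail: C_last / k_e = 0.06 / 0.3555 = 0.169
AUC_0→∞ = 49.775 + 0.169 = 49.944 µg/mL·hr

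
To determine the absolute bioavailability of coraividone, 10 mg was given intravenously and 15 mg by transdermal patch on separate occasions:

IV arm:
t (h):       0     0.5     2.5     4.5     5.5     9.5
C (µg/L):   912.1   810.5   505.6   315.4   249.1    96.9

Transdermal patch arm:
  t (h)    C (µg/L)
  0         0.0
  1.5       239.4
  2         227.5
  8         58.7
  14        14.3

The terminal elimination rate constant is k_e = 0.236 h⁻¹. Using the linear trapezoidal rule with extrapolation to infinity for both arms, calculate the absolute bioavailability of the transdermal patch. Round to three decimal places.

F = 0.242

Trapezoidal AUC_0→9.5 (IV):
  [0→0.5]: (912.1+810.5)/2 × 0.5 = 430.65
  [0.5→2.5]: (810.5+505.6)/2 × 2 = 1316.1
  [2.5→4.5]: (505.6+315.4)/2 × 2 = 821.0
  [4.5→5.5]: (315.4+249.1)/2 × 1 = 282.25
  [5.5→9.5]: (249.1+96.9)/2 × 4 = 692.0
  Sum = 3542.0 µg/L·h
IV tail: 96.9/0.236 = 410.593; AUC_iv,0→∞ = 3542.0 + 410.593 = 3952.593 µg/L·h
Trapezoidal AUC_0→14 (transdermal patch):
  [0→1.5]: (0.0+239.4)/2 × 1.5 = 179.55
  [1.5→2]: (239.4+227.5)/2 × 0.5 = 116.725
  [2→8]: (227.5+58.7)/2 × 6 = 858.6
  [8→14]: (58.7+14.3)/2 × 6 = 219.0
  Sum = 1373.875 µg/L·h
transdermal patch tail: 14.3/0.236 = 60.593; AUC_ev,0→∞ = 1373.875 + 60.593 = 1434.468 µg/L·h
F = (AUC_ev/D_ev)/(AUC_iv/D_iv) = (1434.468/15)/(3952.593/10) = 95.6312/395.2593 = 0.2419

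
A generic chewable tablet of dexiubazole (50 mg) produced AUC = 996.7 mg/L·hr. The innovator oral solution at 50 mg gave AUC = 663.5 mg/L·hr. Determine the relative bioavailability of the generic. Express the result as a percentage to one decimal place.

F_rel = 150.2%

F_rel = (AUC_test/D_test) / (AUC_ref/D_ref)
      = (996.7/50) / (663.5/50)
      = 19.934 / 13.27 = 1.5022 = 150.22%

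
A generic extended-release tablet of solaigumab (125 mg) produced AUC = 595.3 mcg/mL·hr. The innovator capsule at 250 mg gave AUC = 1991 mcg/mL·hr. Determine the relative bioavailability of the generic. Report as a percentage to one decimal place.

F_rel = (AUC_test/D_test) / (AUC_ref/D_ref)
      = (595.3/125) / (1991/250)
      = 4.7624 / 7.964 = 0.5980 = 59.80%

F_rel = 59.8%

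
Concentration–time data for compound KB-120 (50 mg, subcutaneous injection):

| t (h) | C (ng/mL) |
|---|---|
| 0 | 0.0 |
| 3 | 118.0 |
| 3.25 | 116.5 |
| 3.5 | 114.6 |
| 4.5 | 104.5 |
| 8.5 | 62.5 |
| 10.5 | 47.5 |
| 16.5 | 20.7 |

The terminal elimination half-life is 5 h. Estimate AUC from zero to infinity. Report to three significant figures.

Trapezoidal AUC_0→16.5:
  [0→3]: (0.0+118.0)/2 × 3 = 177.0
  [3→3.25]: (118.0+116.5)/2 × 0.25 = 29.3125
  [3.25→3.5]: (116.5+114.6)/2 × 0.25 = 28.8875
  [3.5→4.5]: (114.6+104.5)/2 × 1 = 109.55
  [4.5→8.5]: (104.5+62.5)/2 × 4 = 334.0
  [8.5→10.5]: (62.5+47.5)/2 × 2 = 110.0
  [10.5→16.5]: (47.5+20.7)/2 × 6 = 204.6
  Sum = 993.35 ng/mL·h
k_e = ln2 / t½ = 0.693147 / 5 = 0.1386 h^-1
Extrapolated tail: C_last / k_e = 20.7 / 0.1386 = 149.351
AUC_0→∞ = 993.35 + 149.351 = 1142.701 ng/mL·h

AUC = 1140 ng/mL·h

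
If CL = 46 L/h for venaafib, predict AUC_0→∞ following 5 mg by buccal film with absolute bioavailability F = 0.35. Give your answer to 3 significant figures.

AUC = 0.0380 mg/L·h

AUC_0→∞ = F × Dose / CL
        = 0.35 × 5 / 46 = 0.0380435 mg/L·h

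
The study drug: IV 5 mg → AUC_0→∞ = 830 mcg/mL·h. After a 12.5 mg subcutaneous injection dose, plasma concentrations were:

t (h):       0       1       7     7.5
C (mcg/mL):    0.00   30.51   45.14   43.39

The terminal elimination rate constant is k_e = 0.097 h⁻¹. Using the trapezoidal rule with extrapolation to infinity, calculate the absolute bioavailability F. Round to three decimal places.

F = 0.343

Trapezoidal AUC_0→7.5 (subcutaneous injection):
  [0→1]: (0.00+30.51)/2 × 1 = 15.255
  [1→7]: (30.51+45.14)/2 × 6 = 226.95
  [7→7.5]: (45.14+43.39)/2 × 0.5 = 22.1325
  Sum = 264.3375 mcg/mL·h
Tail: C_last/k_e = 43.39/0.097 = 447.320
AUC_0→∞ (subcutaneous injection) = 264.3375 + 447.320 = 711.6575 mcg/mL·h
F = (AUC_ev/D_ev)/(AUC_iv/D_iv) = (711.6575/12.5)/(830/5) = 56.9326/166 = 0.3430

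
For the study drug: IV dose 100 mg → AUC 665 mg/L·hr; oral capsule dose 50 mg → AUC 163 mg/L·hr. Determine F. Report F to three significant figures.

F = 0.490

F = (AUC_ev / D_ev) / (AUC_iv / D_iv)
  = (163/50) / (665/100)
  = 3.26 / 6.65 = 0.4902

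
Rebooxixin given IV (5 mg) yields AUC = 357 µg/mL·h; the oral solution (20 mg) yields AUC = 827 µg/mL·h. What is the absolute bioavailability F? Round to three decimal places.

F = (AUC_ev / D_ev) / (AUC_iv / D_iv)
  = (827/20) / (357/5)
  = 41.35 / 71.4 = 0.5791

F = 0.579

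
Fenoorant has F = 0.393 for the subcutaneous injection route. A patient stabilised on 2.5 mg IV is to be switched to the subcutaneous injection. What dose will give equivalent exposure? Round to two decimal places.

D_subcutaneous = 6.36 mg

For equal systemic exposure: F × D_ev = D_iv
D_ev = D_iv / F = 2.5 / 0.393 = 6.36132 mg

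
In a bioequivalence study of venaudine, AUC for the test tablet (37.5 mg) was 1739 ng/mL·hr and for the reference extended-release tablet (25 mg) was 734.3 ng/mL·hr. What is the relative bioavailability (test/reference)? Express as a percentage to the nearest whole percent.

F_rel = 158%

F_rel = (AUC_test/D_test) / (AUC_ref/D_ref)
      = (1739/37.5) / (734.3/25)
      = 46.3733 / 29.372 = 1.5788 = 157.88%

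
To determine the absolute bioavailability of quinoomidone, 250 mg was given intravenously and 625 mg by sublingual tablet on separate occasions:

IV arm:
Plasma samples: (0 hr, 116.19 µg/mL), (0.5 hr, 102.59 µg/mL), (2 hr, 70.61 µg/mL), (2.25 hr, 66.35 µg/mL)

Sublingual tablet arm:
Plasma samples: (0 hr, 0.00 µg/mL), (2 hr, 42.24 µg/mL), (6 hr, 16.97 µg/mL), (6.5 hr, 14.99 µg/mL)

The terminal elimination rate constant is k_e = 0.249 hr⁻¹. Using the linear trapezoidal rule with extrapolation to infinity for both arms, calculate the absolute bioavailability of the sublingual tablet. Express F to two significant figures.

Trapezoidal AUC_0→2.25 (IV):
  [0→0.5]: (116.19+102.59)/2 × 0.5 = 54.695
  [0.5→2]: (102.59+70.61)/2 × 1.5 = 129.9
  [2→2.25]: (70.61+66.35)/2 × 0.25 = 17.12
  Sum = 201.715 µg/mL·hr
IV tail: 66.35/0.249 = 266.466; AUC_iv,0→∞ = 201.715 + 266.466 = 468.181 µg/mL·hr
Trapezoidal AUC_0→6.5 (sublingual tablet):
  [0→2]: (0.00+42.24)/2 × 2 = 42.24
  [2→6]: (42.24+16.97)/2 × 4 = 118.42
  [6→6.5]: (16.97+14.99)/2 × 0.5 = 7.99
  Sum = 168.65 µg/mL·hr
sublingual tablet tail: 14.99/0.249 = 60.201; AUC_ev,0→∞ = 168.65 + 60.201 = 228.851 µg/mL·hr
F = (AUC_ev/D_ev)/(AUC_iv/D_iv) = (228.851/625)/(468.181/250) = 0.3661616/1.872724 = 0.1955

F = 0.20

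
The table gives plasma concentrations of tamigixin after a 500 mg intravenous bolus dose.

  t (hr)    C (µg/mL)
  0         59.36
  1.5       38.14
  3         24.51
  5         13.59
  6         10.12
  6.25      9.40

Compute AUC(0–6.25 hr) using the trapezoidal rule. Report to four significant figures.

Trapezoidal AUC_0→6.25:
  [0→1.5]: (59.36+38.14)/2 × 1.5 = 73.125
  [1.5→3]: (38.14+24.51)/2 × 1.5 = 46.9875
  [3→5]: (24.51+13.59)/2 × 2 = 38.1
  [5→6]: (13.59+10.12)/2 × 1 = 11.855
  [6→6.25]: (10.12+9.40)/2 × 0.25 = 2.44
  Sum = 172.5075 µg/mL·hr

AUC = 172.5 µg/mL·hr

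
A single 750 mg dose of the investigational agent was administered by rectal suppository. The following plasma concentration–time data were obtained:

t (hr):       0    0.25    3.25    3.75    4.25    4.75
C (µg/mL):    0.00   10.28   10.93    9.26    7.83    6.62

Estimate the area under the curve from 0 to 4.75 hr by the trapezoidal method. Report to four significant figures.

AUC = 46.03 µg/mL·hr

Trapezoidal AUC_0→4.75:
  [0→0.25]: (0.00+10.28)/2 × 0.25 = 1.285
  [0.25→3.25]: (10.28+10.93)/2 × 3 = 31.815
  [3.25→3.75]: (10.93+9.26)/2 × 0.5 = 5.0475
  [3.75→4.25]: (9.26+7.83)/2 × 0.5 = 4.2725
  [4.25→4.75]: (7.83+6.62)/2 × 0.5 = 3.6125
  Sum = 46.0325 µg/mL·hr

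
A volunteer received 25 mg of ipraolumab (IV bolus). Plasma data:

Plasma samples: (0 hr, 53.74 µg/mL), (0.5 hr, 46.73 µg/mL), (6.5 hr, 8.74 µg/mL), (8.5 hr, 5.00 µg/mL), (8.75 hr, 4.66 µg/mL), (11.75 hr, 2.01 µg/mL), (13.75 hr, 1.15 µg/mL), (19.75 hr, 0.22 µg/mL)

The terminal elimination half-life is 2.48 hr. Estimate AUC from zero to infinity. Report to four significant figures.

Trapezoidal AUC_0→19.75:
  [0→0.5]: (53.74+46.73)/2 × 0.5 = 25.1175
  [0.5→6.5]: (46.73+8.74)/2 × 6 = 166.41
  [6.5→8.5]: (8.74+5.00)/2 × 2 = 13.74
  [8.5→8.75]: (5.00+4.66)/2 × 0.25 = 1.2075
  [8.75→11.75]: (4.66+2.01)/2 × 3 = 10.005
  [11.75→13.75]: (2.01+1.15)/2 × 2 = 3.16
  [13.75→19.75]: (1.15+0.22)/2 × 6 = 4.11
  Sum = 223.75 µg/mL·hr
k_e = ln2 / t½ = 0.693147 / 2.48 = 0.2795 hr^-1
Extrapolated tail: C_last / k_e = 0.22 / 0.2795 = 0.787
AUC_0→∞ = 223.75 + 0.787 = 224.537 µg/mL·hr

AUC = 224.5 µg/mL·hr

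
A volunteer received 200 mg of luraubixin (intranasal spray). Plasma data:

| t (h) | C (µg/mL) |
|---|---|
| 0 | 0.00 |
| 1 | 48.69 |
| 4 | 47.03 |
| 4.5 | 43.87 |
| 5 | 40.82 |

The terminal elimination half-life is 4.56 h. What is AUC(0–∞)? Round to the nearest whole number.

Trapezoidal AUC_0→5:
  [0→1]: (0.00+48.69)/2 × 1 = 24.345
  [1→4]: (48.69+47.03)/2 × 3 = 143.58
  [4→4.5]: (47.03+43.87)/2 × 0.5 = 22.725
  [4.5→5]: (43.87+40.82)/2 × 0.5 = 21.1725
  Sum = 211.8225 µg/mL·h
k_e = ln2 / t½ = 0.693147 / 4.56 = 0.1520 h^-1
Extrapolated tail: C_last / k_e = 40.82 / 0.152 = 268.553
AUC_0→∞ = 211.8225 + 268.553 = 480.3755 µg/mL·h

AUC = 480 µg/mL·h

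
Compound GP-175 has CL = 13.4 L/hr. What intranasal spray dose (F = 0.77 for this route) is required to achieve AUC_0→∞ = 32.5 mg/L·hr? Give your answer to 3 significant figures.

Dose = CL × AUC_0→∞ / F
     = 13.4 × 32.5 / 0.77 = 565.584 mg

Dose = 566 mg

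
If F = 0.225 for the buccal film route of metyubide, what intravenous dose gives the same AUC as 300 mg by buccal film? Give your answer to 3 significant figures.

Systemic exposure from an extravascular dose = F × D_ev, so the equivalent IV dose is F × D_ev.
D_iv = F × D_ev = 0.225 × 300 = 67.5 mg

D_iv = 67.5 mg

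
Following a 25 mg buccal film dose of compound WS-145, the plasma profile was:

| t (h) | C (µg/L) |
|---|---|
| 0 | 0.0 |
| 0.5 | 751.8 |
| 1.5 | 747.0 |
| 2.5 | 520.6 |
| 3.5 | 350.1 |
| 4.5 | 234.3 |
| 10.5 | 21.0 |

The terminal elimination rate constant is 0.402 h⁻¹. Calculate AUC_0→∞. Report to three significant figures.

Trapezoidal AUC_0→10.5:
  [0→0.5]: (0.0+751.8)/2 × 0.5 = 187.95
  [0.5→1.5]: (751.8+747.0)/2 × 1 = 749.4
  [1.5→2.5]: (747.0+520.6)/2 × 1 = 633.8
  [2.5→3.5]: (520.6+350.1)/2 × 1 = 435.35
  [3.5→4.5]: (350.1+234.3)/2 × 1 = 292.2
  [4.5→10.5]: (234.3+21.0)/2 × 6 = 765.9
  Sum = 3064.6 µg/L·h
Extrapolated tail: C_last / k_e = 21.0 / 0.402 = 52.239
AUC_0→∞ = 3064.6 + 52.239 = 3116.839 µg/L·h

AUC = 3120 µg/L·h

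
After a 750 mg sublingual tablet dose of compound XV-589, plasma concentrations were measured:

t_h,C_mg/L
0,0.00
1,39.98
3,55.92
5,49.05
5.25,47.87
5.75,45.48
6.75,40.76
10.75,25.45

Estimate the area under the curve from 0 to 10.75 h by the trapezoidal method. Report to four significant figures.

AUC = 431.9 mg/L·h

Trapezoidal AUC_0→10.75:
  [0→1]: (0.00+39.98)/2 × 1 = 19.99
  [1→3]: (39.98+55.92)/2 × 2 = 95.9
  [3→5]: (55.92+49.05)/2 × 2 = 104.97
  [5→5.25]: (49.05+47.87)/2 × 0.25 = 12.115
  [5.25→5.75]: (47.87+45.48)/2 × 0.5 = 23.3375
  [5.75→6.75]: (45.48+40.76)/2 × 1 = 43.12
  [6.75→10.75]: (40.76+25.45)/2 × 4 = 132.42
  Sum = 431.8525 mg/L·h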